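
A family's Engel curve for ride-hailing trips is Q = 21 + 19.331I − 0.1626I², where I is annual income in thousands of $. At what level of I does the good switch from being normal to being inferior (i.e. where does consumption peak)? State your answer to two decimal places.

59.44

dQ/dI = 19.331 − 0.3252I.
The good is inferior where dQ/dI < 0. Setting dQ/dI = 0 gives I = 19.331 / 0.3252 = 59.44.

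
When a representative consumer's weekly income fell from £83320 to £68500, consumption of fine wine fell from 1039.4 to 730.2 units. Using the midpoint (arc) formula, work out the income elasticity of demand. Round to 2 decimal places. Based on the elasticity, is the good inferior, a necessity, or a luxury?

ΔQ = 730.2 − 1039.4 = -309.2; midpoint Q̄ = (1039.4 + 730.2)/2 = 884.8.
ΔI = 68500 − 83320 = -14820; midpoint Ī = (83320 + 68500)/2 = 75910.
η = (ΔQ/Q̄) ÷ (ΔI/Ī) = (-309.2/884.8) ÷ (-14820/75910) = 1.79.
η > 1 ⇒ luxury.

1.79 (luxury)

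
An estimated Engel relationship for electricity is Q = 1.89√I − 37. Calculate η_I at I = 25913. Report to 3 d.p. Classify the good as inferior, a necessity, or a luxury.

At I = 25913: Q = 267.243.
dQ/dI = 1.89/(2√I) = 0.00587047 at this income.
η = (dQ/dI)·(I/Q) = 0.00587047 × (25913/267.243) = 0.569.
Since 0 < η < 1, the good is a necessity.

0.569 (necessity)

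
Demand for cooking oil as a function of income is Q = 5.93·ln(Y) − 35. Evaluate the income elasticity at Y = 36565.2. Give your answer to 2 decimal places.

At Y = 36565.2: Q = 27.306.
dQ/dY = 5.93/Y = 0.000162176 at this income.
η = (dQ/dY)·(Y/Q) = 0.000162176 × (36565.2/27.306) = 0.22.

0.22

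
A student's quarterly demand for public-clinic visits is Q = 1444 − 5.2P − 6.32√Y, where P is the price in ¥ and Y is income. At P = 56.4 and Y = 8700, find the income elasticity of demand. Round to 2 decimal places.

-0.53

At P = 56.4, Y = 8700: Q = 561.230.
Holding P constant, ∂Q/∂Y = -6.32/(2√Y) = -0.0338788.
η_Y = (∂Q/∂Y)·(Y/Q) = -0.0338788 × (8700/561.230) = -0.53.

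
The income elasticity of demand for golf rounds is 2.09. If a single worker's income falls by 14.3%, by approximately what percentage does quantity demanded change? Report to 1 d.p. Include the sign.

%ΔQ ≈ η × %ΔI = 2.09 × (-14.3%) = -29.9%.

-29.9%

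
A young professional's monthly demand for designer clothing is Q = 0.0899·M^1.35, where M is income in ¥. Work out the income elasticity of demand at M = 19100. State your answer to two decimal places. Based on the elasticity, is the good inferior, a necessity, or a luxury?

1.35 (luxury)

For Q = A·M^β the income elasticity is constant and equal to β.
Here β = 1.35, so η = 1.35.
Since η > 1, the good is a luxury.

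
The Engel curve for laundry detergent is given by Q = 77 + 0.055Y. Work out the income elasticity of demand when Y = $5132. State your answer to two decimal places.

0.79

At Y = 5132: Q = 359.260.
dQ/dY = 0.055.
η = (dQ/dY)·(Y/Q) = 0.055 × (5132/359.260) = 0.79.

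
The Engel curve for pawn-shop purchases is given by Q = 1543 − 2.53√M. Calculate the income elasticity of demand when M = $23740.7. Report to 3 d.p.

At M = 23740.7: Q = 1153.177.
dQ/dM = -2.53/(2√M) = -0.00821001 at this income.
η = (dQ/dM)·(M/Q) = -0.00821001 × (23740.7/1153.177) = -0.169.

-0.169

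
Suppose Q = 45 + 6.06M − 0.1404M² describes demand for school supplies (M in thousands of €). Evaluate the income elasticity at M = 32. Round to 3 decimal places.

-0.984

At M = 32: Q = 95.1504.
dQ/dM = 6.06 − 0.2808M = -2.92560.
η = (dQ/dM)·(M/Q) = -2.92560 × (32/95.1504) = -0.984.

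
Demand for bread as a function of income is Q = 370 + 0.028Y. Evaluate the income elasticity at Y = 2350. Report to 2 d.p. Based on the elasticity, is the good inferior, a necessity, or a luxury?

0.15 (necessity)

At Y = 2350: Q = 435.800.
dQ/dY = 0.028.
η = (dQ/dY)·(Y/Q) = 0.028 × (2350/435.800) = 0.15.
Since 0 < η < 1, the good is a necessity.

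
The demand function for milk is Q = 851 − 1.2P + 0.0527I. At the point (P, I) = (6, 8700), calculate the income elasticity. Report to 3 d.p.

At P = 6, I = 8700: Q = 1302.290.
Holding P constant, ∂Q/∂I = 0.0527.
η_I = (∂Q/∂I)·(I/Q) = 0.0527 × (8700/1302.290) = 0.352.

0.352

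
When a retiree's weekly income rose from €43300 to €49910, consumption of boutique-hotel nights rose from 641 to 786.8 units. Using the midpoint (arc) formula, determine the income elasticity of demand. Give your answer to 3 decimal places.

1.440

ΔQ = 786.8 − 641 = 145.8; midpoint Q̄ = (641 + 786.8)/2 = 713.9.
ΔI = 49910 − 43300 = 6610; midpoint Ī = (43300 + 49910)/2 = 46605.
η = (ΔQ/Q̄) ÷ (ΔI/Ī) = (145.8/713.9) ÷ (6610/46605) = 1.440.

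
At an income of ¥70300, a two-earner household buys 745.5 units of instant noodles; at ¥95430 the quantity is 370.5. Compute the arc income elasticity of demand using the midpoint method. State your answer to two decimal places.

ΔQ = 370.5 − 745.5 = -375; midpoint Q̄ = (745.5 + 370.5)/2 = 558.
ΔI = 95430 − 70300 = 25130; midpoint Ī = (70300 + 95430)/2 = 82865.
η = (ΔQ/Q̄) ÷ (ΔI/Ī) = (-375/558) ÷ (25130/82865) = -2.22.

-2.22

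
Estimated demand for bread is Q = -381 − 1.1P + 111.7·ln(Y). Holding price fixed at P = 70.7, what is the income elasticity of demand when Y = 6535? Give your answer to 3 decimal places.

At P = 70.7, Y = 6535: Q = 522.506.
Holding P constant, ∂Q/∂Y = 111.7/Y = 0.0170926.
η_Y = (∂Q/∂Y)·(Y/Q) = 0.0170926 × (6535/522.506) = 0.214.

0.214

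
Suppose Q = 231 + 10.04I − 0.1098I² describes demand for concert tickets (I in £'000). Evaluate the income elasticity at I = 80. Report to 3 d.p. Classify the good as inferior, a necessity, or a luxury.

-1.817 (inferior good)

At I = 80: Q = 331.4800.
dQ/dI = 10.04 − 0.2196I = -7.52800.
η = (dQ/dI)·(I/Q) = -7.52800 × (80/331.4800) = -1.817.
η < 0 ⇒ inferior good.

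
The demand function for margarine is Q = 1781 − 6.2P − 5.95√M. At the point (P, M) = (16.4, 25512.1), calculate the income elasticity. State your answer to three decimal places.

-0.652

At P = 16.4, M = 25512.1: Q = 728.956.
Holding P constant, ∂Q/∂M = -5.95/(2√M) = -0.0186258.
η_M = (∂Q/∂M)·(M/Q) = -0.0186258 × (25512.1/728.956) = -0.652.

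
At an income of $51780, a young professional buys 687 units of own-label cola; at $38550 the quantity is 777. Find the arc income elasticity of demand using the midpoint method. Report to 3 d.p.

-0.420

ΔQ = 777 − 687 = 90; midpoint Q̄ = (687 + 777)/2 = 732.
ΔI = 38550 − 51780 = -13230; midpoint Ī = (51780 + 38550)/2 = 45165.
η = (ΔQ/Q̄) ÷ (ΔI/Ī) = (90/732) ÷ (-13230/45165) = -0.420.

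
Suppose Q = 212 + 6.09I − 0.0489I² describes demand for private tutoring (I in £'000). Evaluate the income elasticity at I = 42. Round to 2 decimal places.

0.22

At I = 42: Q = 381.5204.
dQ/dI = 6.09 − 0.0978I = 1.98240.
η = (dQ/dI)·(I/Q) = 1.98240 × (42/381.5204) = 0.22.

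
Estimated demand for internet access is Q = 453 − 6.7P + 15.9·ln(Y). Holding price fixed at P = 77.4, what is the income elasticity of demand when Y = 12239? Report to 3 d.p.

At P = 77.4, Y = 12239: Q = 84.077.
Holding P constant, ∂Q/∂Y = 15.9/Y = 0.00129913.
η_Y = (∂Q/∂Y)·(Y/Q) = 0.00129913 × (12239/84.077) = 0.189.

0.189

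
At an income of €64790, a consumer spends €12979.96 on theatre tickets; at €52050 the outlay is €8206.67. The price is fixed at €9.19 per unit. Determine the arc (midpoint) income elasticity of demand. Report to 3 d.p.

With a constant price, Q₁ = 12979.96/9.19 = 1412.400 and Q₂ = 8206.67/9.19 = 893.000 (equivalently, work directly with expenditure since P cancels).
Midpoint %ΔQ = (8206.67 − 12979.96)/10593.31 = -0.45059; midpoint %ΔI = (52050 − 64790)/58420 = -0.21808.
η = -0.45059 / -0.21808 = 2.066.

2.066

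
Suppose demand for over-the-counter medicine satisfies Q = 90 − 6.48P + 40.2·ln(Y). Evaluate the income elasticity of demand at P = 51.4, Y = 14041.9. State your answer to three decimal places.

At P = 51.4, Y = 14041.9: Q = 140.830.
Holding P constant, ∂Q/∂Y = 40.2/Y = 0.00286286.
η_Y = (∂Q/∂Y)·(Y/Q) = 0.00286286 × (14041.9/140.830) = 0.285.

0.285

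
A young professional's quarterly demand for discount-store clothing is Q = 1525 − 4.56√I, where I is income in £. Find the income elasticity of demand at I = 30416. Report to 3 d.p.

-0.545

At I = 30416: Q = 729.728.
dQ/dI = -4.56/(2√I) = -0.0130733 at this income.
η = (dQ/dI)·(I/Q) = -0.0130733 × (30416/729.728) = -0.545.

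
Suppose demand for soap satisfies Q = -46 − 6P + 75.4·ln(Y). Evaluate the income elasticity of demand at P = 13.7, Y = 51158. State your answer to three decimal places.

At P = 13.7, Y = 51158: Q = 689.338.
Holding P constant, ∂Q/∂Y = 75.4/Y = 0.00147387.
η_Y = (∂Q/∂Y)·(Y/Q) = 0.00147387 × (51158/689.338) = 0.109.

0.109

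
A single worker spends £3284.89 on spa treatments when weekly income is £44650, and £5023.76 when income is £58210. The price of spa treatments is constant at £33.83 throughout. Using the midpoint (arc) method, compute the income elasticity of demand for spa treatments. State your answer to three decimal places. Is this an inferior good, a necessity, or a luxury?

With a constant price, Q₁ = 3284.89/33.83 = 97.100 and Q₂ = 5023.76/33.83 = 148.500 (equivalently, work directly with expenditure since P cancels).
Midpoint %ΔQ = (5023.76 − 3284.89)/4154.33 = 0.41857; midpoint %ΔI = (58210 − 44650)/51430 = 0.26366.
η = 0.41857 / 0.26366 = 1.588.
η > 1 ⇒ luxury.

1.588 (luxury)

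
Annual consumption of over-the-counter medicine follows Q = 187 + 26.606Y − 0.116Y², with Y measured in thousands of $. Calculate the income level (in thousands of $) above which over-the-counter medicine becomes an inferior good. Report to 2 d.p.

114.68

dQ/dY = 26.606 − 0.232Y.
The good is inferior where dQ/dY < 0. Setting dQ/dY = 0 gives Y = 26.606 / 0.232 = 114.68.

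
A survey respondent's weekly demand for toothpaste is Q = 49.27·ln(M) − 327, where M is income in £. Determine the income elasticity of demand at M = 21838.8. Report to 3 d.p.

At M = 21838.8: Q = 165.278.
dQ/dM = 49.27/M = 0.00225608 at this income.
η = (dQ/dM)·(M/Q) = 0.00225608 × (21838.8/165.278) = 0.298.

0.298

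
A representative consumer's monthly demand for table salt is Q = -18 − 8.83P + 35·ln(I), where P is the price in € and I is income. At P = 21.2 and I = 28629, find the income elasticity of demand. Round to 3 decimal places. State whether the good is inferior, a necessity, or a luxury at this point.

At P = 21.2, I = 28629: Q = 153.980.
Holding P constant, ∂Q/∂I = 35/I = 0.00122254.
η_I = (∂Q/∂I)·(I/Q) = 0.00122254 × (28629/153.980) = 0.227.
Since 0 < η < 1, this is a necessity.

0.227 (necessity)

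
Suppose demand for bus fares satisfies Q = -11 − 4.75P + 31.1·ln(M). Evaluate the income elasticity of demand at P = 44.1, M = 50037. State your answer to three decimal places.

At P = 44.1, M = 50037: Q = 116.043.
Holding P constant, ∂Q/∂M = 31.1/M = 0.00062154.
η_M = (∂Q/∂M)·(M/Q) = 0.00062154 × (50037/116.043) = 0.268.

0.268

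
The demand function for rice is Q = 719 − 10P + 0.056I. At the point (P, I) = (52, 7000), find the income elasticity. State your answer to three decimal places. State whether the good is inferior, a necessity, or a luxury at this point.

0.663 (necessity)

At P = 52, I = 7000: Q = 591.000.
Holding P constant, ∂Q/∂I = 0.056.
η_I = (∂Q/∂I)·(I/Q) = 0.056 × (7000/591.000) = 0.663.
Since 0 < η < 1, this is a necessity.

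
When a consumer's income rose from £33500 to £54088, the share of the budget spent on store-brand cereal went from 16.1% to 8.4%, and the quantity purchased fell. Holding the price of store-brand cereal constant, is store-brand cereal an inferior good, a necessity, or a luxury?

Quantity demanded falls as income rises, so η < 0.

inferior good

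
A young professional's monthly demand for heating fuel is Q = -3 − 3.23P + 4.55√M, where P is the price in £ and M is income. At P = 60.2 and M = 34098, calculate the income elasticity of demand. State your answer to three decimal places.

At P = 60.2, M = 34098: Q = 642.741.
Holding P constant, ∂Q/∂M = 4.55/(2√M) = 0.0123202.
η_M = (∂Q/∂M)·(M/Q) = 0.0123202 × (34098/642.741) = 0.654.

0.654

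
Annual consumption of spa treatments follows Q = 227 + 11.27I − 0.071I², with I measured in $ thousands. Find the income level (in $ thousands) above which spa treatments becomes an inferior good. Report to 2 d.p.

79.37

dQ/dI = 11.27 − 0.142I.
The good is inferior where dQ/dI < 0. Setting dQ/dI = 0 gives I = 11.27 / 0.142 = 79.37.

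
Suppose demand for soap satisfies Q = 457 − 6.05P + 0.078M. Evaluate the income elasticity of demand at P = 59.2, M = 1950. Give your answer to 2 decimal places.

0.61

At P = 59.2, M = 1950: Q = 250.940.
Holding P constant, ∂Q/∂M = 0.078.
η_M = (∂Q/∂M)·(M/Q) = 0.078 × (1950/250.940) = 0.61.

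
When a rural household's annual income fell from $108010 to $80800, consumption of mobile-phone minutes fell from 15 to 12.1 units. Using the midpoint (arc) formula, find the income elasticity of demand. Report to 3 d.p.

0.743

ΔQ = 12.1 − 15 = -2.9; midpoint Q̄ = (15 + 12.1)/2 = 13.55.
ΔI = 80800 − 108010 = -27210; midpoint Ī = (108010 + 80800)/2 = 94405.
η = (ΔQ/Q̄) ÷ (ΔI/Ī) = (-2.9/13.55) ÷ (-27210/94405) = 0.743.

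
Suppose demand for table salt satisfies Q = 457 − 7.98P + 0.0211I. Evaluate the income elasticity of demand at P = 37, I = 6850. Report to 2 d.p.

0.47

At P = 37, I = 6850: Q = 306.275.
Holding P constant, ∂Q/∂I = 0.0211.
η_I = (∂Q/∂I)·(I/Q) = 0.0211 × (6850/306.275) = 0.47.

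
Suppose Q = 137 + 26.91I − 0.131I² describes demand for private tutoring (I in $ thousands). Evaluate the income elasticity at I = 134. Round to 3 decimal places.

-0.790

At I = 134: Q = 1390.7040.
dQ/dI = 26.91 − 0.262I = -8.19800.
η = (dQ/dI)·(I/Q) = -8.19800 × (134/1390.7040) = -0.790.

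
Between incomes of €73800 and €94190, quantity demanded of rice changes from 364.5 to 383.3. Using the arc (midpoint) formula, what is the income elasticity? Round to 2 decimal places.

ΔQ = 383.3 − 364.5 = 18.8; midpoint Q̄ = (364.5 + 383.3)/2 = 373.9.
ΔI = 94190 − 73800 = 20390; midpoint Ī = (73800 + 94190)/2 = 83995.
η = (ΔQ/Q̄) ÷ (ΔI/Ī) = (18.8/373.9) ÷ (20390/83995) = 0.21.

0.21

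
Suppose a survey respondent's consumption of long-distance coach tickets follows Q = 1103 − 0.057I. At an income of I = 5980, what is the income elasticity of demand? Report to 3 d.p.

At I = 5980: Q = 762.140.
dQ/dI = −0.057.
η = (dQ/dI)·(I/Q) = -0.057 × (5980/762.140) = -0.447.

-0.447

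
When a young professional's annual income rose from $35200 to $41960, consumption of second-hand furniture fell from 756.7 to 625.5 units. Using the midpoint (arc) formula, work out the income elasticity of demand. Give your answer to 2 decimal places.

ΔQ = 625.5 − 756.7 = -131.2; midpoint Q̄ = (756.7 + 625.5)/2 = 691.1.
ΔI = 41960 − 35200 = 6760; midpoint Ī = (35200 + 41960)/2 = 38580.
η = (ΔQ/Q̄) ÷ (ΔI/Ī) = (-131.2/691.1) ÷ (6760/38580) = -1.08.

-1.08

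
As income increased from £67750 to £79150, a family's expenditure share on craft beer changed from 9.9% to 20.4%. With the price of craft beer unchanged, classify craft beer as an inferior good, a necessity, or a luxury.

luxury

The budget share rises as income rises, so η > 1.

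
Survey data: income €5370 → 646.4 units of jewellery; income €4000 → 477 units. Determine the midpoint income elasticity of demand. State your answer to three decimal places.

1.031

ΔQ = 477 − 646.4 = -169.4; midpoint Q̄ = (646.4 + 477)/2 = 561.7.
ΔI = 4000 − 5370 = -1370; midpoint Ī = (5370 + 4000)/2 = 4685.
η = (ΔQ/Q̄) ÷ (ΔI/Ī) = (-169.4/561.7) ÷ (-1370/4685) = 1.031.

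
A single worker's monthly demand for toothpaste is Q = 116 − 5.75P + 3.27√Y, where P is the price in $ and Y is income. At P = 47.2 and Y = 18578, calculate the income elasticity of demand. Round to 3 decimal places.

0.768

At P = 47.2, Y = 18578: Q = 290.305.
Holding P constant, ∂Q/∂Y = 3.27/(2√Y) = 0.0119955.
η_Y = (∂Q/∂Y)·(Y/Q) = 0.0119955 × (18578/290.305) = 0.768.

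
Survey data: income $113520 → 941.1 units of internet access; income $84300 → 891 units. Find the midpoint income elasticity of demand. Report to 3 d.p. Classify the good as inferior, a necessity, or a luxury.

ΔQ = 891 − 941.1 = -50.1; midpoint Q̄ = (941.1 + 891)/2 = 916.05.
ΔI = 84300 − 113520 = -29220; midpoint Ī = (113520 + 84300)/2 = 98910.
η = (ΔQ/Q̄) ÷ (ΔI/Ī) = (-50.1/916.05) ÷ (-29220/98910) = 0.185.
0 < η < 1 ⇒ necessity.

0.185 (necessity)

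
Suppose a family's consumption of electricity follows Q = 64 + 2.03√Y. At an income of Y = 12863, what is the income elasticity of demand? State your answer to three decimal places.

At Y = 12863: Q = 294.233.
dQ/dY = 2.03/(2√Y) = 0.00894942 at this income.
η = (dQ/dY)·(Y/Q) = 0.00894942 × (12863/294.233) = 0.391.

0.391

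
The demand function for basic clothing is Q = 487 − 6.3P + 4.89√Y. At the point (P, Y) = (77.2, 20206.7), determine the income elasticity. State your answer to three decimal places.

0.500

At P = 77.2, Y = 20206.7: Q = 695.755.
Holding P constant, ∂Q/∂Y = 4.89/(2√Y) = 0.0172001.
η_Y = (∂Q/∂Y)·(Y/Q) = 0.0172001 × (20206.7/695.755) = 0.500.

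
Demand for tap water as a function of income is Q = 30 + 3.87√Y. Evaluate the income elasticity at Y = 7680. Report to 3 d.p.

0.459

At Y = 7680: Q = 369.150.
dQ/dY = 3.87/(2√Y) = 0.0220801 at this income.
η = (dQ/dY)·(Y/Q) = 0.0220801 × (7680/369.150) = 0.459.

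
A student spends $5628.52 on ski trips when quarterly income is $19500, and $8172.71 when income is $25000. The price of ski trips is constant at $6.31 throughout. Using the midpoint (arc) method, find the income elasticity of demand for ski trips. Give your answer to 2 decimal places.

With a constant price, Q₁ = 5628.52/6.31 = 892.000 and Q₂ = 8172.71/6.31 = 1295.200 (equivalently, work directly with expenditure since P cancels).
Midpoint %ΔQ = (8172.71 − 5628.52)/6900.62 = 0.36869; midpoint %ΔI = (25000 − 19500)/22250 = 0.24719.
η = 0.36869 / 0.24719 = 1.49.

1.49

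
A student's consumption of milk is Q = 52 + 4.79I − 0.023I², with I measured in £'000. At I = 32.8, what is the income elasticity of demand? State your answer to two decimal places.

At I = 32.8: Q = 184.3677.
dQ/dI = 4.79 − 0.046I = 3.28120.
η = (dQ/dI)·(I/Q) = 3.28120 × (32.8/184.3677) = 0.58.

0.58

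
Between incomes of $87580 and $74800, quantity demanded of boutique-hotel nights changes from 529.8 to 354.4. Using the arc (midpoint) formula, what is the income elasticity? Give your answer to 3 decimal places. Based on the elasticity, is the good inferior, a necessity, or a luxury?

ΔQ = 354.4 − 529.8 = -175.4; midpoint Q̄ = (529.8 + 354.4)/2 = 442.1.
ΔI = 74800 − 87580 = -12780; midpoint Ī = (87580 + 74800)/2 = 81190.
η = (ΔQ/Q̄) ÷ (ΔI/Ī) = (-175.4/442.1) ÷ (-12780/81190) = 2.520.
η > 1 ⇒ luxury.

2.520 (luxury)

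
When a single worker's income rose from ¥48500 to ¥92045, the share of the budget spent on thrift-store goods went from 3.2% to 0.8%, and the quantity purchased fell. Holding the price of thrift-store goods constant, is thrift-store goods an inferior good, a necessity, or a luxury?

Quantity demanded falls as income rises, so η < 0.

inferior good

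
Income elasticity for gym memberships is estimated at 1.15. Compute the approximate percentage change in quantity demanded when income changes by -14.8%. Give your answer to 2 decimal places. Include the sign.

%ΔQ ≈ η × %ΔI = 1.15 × (-14.8%) = -17.02%.

-17.02%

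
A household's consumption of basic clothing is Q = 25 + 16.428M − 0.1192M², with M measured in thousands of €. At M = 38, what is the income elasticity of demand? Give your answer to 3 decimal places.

At M = 38: Q = 477.1392.
dQ/dM = 16.428 − 0.2384M = 7.36880.
η = (dQ/dM)·(M/Q) = 7.36880 × (38/477.1392) = 0.587.

0.587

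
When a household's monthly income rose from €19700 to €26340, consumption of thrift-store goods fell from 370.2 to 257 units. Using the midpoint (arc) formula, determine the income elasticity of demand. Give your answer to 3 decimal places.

ΔQ = 257 − 370.2 = -113.2; midpoint Q̄ = (370.2 + 257)/2 = 313.6.
ΔI = 26340 − 19700 = 6640; midpoint Ī = (19700 + 26340)/2 = 23020.
η = (ΔQ/Q̄) ÷ (ΔI/Ī) = (-113.2/313.6) ÷ (6640/23020) = -1.251.

-1.251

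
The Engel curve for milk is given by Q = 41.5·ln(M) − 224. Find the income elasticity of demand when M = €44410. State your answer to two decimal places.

At M = 44410: Q = 220.101.
dQ/dM = 41.5/M = 0.000934474 at this income.
η = (dQ/dM)·(M/Q) = 0.000934474 × (44410/220.101) = 0.19.

0.19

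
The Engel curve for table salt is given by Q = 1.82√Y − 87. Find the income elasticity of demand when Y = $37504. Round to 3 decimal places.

At Y = 37504: Q = 265.460.
dQ/dY = 1.82/(2√Y) = 0.00469897 at this income.
η = (dQ/dY)·(Y/Q) = 0.00469897 × (37504/265.460) = 0.664.

0.664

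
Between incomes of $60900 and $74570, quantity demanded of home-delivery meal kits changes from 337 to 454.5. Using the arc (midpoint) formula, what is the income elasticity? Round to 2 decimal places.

ΔQ = 454.5 − 337 = 117.5; midpoint Q̄ = (337 + 454.5)/2 = 395.75.
ΔI = 74570 − 60900 = 13670; midpoint Ī = (60900 + 74570)/2 = 67735.
η = (ΔQ/Q̄) ÷ (ΔI/Ī) = (117.5/395.75) ÷ (13670/67735) = 1.47.

1.47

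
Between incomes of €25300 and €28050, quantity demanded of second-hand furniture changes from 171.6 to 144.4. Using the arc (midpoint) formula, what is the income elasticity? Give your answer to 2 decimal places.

ΔQ = 144.4 − 171.6 = -27.2; midpoint Q̄ = (171.6 + 144.4)/2 = 158.
ΔI = 28050 − 25300 = 2750; midpoint Ī = (25300 + 28050)/2 = 26675.
η = (ΔQ/Q̄) ÷ (ΔI/Ī) = (-27.2/158) ÷ (2750/26675) = -1.67.

-1.67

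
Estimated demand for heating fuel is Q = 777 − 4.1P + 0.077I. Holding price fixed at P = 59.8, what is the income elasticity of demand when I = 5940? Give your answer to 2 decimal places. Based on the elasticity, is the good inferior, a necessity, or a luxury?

0.46 (necessity)

At P = 59.8, I = 5940: Q = 989.200.
Holding P constant, ∂Q/∂I = 0.077.
η_I = (∂Q/∂I)·(I/Q) = 0.077 × (5940/989.200) = 0.46.
Since 0 < η < 1, this is a necessity.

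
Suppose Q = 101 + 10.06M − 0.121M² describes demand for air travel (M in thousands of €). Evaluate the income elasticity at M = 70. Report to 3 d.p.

At M = 70: Q = 212.3000.
dQ/dM = 10.06 − 0.242M = -6.88000.
η = (dQ/dM)·(M/Q) = -6.88000 × (70/212.3000) = -2.268.

-2.268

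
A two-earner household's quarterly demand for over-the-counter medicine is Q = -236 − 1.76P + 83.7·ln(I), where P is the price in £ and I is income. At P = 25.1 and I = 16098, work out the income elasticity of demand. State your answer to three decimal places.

0.158

At P = 25.1, I = 16098: Q = 530.580.
Holding P constant, ∂Q/∂I = 83.7/I = 0.0051994.
η_I = (∂Q/∂I)·(I/Q) = 0.0051994 × (16098/530.580) = 0.158.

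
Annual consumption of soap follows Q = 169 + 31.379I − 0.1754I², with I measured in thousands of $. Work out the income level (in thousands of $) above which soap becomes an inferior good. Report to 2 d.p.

89.45

dQ/dI = 31.379 − 0.3508I.
The good is inferior where dQ/dI < 0. Setting dQ/dI = 0 gives I = 31.379 / 0.3508 = 89.45.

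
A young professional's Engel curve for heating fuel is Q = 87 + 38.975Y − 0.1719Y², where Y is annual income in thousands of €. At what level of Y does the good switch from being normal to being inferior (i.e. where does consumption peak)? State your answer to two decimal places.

dQ/dY = 38.975 − 0.3438Y.
The good is inferior where dQ/dY < 0. Setting dQ/dY = 0 gives Y = 38.975 / 0.3438 = 113.37.

113.37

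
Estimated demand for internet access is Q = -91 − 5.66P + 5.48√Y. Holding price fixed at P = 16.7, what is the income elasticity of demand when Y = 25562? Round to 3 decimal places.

0.634

At P = 16.7, Y = 25562: Q = 690.627.
Holding P constant, ∂Q/∂Y = 5.48/(2√Y) = 0.0171377.
η_Y = (∂Q/∂Y)·(Y/Q) = 0.0171377 × (25562/690.627) = 0.634.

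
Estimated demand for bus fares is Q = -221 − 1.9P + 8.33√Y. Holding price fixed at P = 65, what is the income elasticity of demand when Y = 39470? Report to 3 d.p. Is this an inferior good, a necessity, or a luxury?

0.631 (necessity)

At P = 65, Y = 39470: Q = 1310.426.
Holding P constant, ∂Q/∂Y = 8.33/(2√Y) = 0.0209644.
η_Y = (∂Q/∂Y)·(Y/Q) = 0.0209644 × (39470/1310.426) = 0.631.
Since 0 < η < 1, this is a necessity.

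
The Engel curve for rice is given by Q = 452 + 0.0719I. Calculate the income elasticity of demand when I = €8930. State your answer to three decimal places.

At I = 8930: Q = 1094.067.
dQ/dI = 0.0719.
η = (dQ/dI)·(I/Q) = 0.0719 × (8930/1094.067) = 0.587.

0.587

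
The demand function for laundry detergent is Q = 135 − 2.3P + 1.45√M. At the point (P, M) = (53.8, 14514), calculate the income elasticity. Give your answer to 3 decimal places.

At P = 53.8, M = 14514: Q = 185.947.
Holding P constant, ∂Q/∂M = 1.45/(2√M) = 0.00601789.
η_M = (∂Q/∂M)·(M/Q) = 0.00601789 × (14514/185.947) = 0.470.

0.470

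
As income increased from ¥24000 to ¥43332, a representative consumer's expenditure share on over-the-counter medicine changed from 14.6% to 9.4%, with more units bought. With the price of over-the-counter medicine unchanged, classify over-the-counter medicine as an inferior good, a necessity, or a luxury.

Quantity rises but the budget share falls as income rises, so 0 < η < 1.

necessity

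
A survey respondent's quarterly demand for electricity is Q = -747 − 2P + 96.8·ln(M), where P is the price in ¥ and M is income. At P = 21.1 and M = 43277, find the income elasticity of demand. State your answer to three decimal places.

0.396

At P = 21.1, M = 43277: Q = 244.176.
Holding P constant, ∂Q/∂M = 96.8/M = 0.00223675.
η_M = (∂Q/∂M)·(M/Q) = 0.00223675 × (43277/244.176) = 0.396.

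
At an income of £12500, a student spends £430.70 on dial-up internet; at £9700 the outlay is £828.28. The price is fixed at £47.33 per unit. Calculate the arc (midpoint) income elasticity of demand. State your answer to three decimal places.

With a constant price, Q₁ = 430.70/47.33 = 9.100 and Q₂ = 828.28/47.33 = 17.500 (equivalently, work directly with expenditure since P cancels).
Midpoint %ΔQ = (828.28 − 430.70)/629.49 = 0.63159; midpoint %ΔI = (9700 − 12500)/11100 = -0.25225.
η = 0.63159 / -0.25225 = -2.504.

-2.504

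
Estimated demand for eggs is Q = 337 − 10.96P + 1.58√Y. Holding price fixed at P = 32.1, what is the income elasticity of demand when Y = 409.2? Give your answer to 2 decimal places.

0.93

At P = 32.1, Y = 409.2: Q = 17.145.
Holding P constant, ∂Q/∂Y = 1.58/(2√Y) = 0.0390534.
η_Y = (∂Q/∂Y)·(Y/Q) = 0.0390534 × (409.2/17.145) = 0.93.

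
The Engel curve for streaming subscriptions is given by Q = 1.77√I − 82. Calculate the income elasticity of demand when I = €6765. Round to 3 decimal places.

1.145

At I = 6765: Q = 63.582.
dQ/dI = 1.77/(2√I) = 0.0107599 at this income.
η = (dQ/dI)·(I/Q) = 0.0107599 × (6765/63.582) = 1.145.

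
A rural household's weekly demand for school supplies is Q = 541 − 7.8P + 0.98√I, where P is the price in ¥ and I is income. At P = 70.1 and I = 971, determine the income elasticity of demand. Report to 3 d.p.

At P = 70.1, I = 971: Q = 24.758.
Holding P constant, ∂Q/∂I = 0.98/(2√I) = 0.0157248.
η_I = (∂Q/∂I)·(I/Q) = 0.0157248 × (971/24.758) = 0.617.

0.617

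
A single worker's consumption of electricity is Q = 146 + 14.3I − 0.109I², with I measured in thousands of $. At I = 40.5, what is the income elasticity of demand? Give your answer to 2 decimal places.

At I = 40.5: Q = 546.3628.
dQ/dI = 14.3 − 0.218I = 5.47100.
η = (dQ/dI)·(I/Q) = 5.47100 × (40.5/546.3628) = 0.41.

0.41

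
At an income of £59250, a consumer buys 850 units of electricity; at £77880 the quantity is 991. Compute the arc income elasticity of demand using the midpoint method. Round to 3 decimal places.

ΔQ = 991 − 850 = 141; midpoint Q̄ = (850 + 991)/2 = 920.5.
ΔI = 77880 − 59250 = 18630; midpoint Ī = (59250 + 77880)/2 = 68565.
η = (ΔQ/Q̄) ÷ (ΔI/Ī) = (141/920.5) ÷ (18630/68565) = 0.564.

0.564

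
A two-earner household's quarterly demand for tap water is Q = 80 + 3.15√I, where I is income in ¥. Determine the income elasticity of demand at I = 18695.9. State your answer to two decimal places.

At I = 18695.9: Q = 510.709.
dQ/dI = 3.15/(2√I) = 0.0115188 at this income.
η = (dQ/dI)·(I/Q) = 0.0115188 × (18695.9/510.709) = 0.42.

0.42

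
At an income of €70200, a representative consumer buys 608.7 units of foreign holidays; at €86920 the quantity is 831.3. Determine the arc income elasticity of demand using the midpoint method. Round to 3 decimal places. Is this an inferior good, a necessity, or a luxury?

ΔQ = 831.3 − 608.7 = 222.6; midpoint Q̄ = (608.7 + 831.3)/2 = 720.
ΔI = 86920 − 70200 = 16720; midpoint Ī = (70200 + 86920)/2 = 78560.
η = (ΔQ/Q̄) ÷ (ΔI/Ī) = (222.6/720) ÷ (16720/78560) = 1.453.
η > 1 ⇒ luxury.

1.453 (luxury)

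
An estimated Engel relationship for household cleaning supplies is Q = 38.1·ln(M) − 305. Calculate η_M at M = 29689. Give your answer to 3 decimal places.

At M = 29689: Q = 87.374.
dQ/dM = 38.1/M = 0.0012833 at this income.
η = (dQ/dM)·(M/Q) = 0.0012833 × (29689/87.374) = 0.436.

0.436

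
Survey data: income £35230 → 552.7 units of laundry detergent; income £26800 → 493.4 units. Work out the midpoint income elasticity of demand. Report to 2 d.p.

ΔQ = 493.4 − 552.7 = -59.3; midpoint Q̄ = (552.7 + 493.4)/2 = 523.05.
ΔI = 26800 − 35230 = -8430; midpoint Ī = (35230 + 26800)/2 = 31015.
η = (ΔQ/Q̄) ÷ (ΔI/Ī) = (-59.3/523.05) ÷ (-8430/31015) = 0.42.

0.42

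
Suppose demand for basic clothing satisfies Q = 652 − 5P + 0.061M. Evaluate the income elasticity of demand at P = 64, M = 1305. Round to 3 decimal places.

0.193

At P = 64, M = 1305: Q = 411.605.
Holding P constant, ∂Q/∂M = 0.061.
η_M = (∂Q/∂M)·(M/Q) = 0.061 × (1305/411.605) = 0.193.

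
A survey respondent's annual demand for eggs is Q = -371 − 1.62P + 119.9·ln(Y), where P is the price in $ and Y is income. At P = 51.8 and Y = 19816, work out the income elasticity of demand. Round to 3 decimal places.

0.164

At P = 51.8, Y = 19816: Q = 731.404.
Holding P constant, ∂Q/∂Y = 119.9/Y = 0.00605067.
η_Y = (∂Q/∂Y)·(Y/Q) = 0.00605067 × (19816/731.404) = 0.164.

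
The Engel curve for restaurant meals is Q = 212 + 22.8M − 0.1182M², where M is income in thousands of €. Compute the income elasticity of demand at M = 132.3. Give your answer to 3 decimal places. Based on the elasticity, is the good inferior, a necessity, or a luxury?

-0.967 (inferior good)

At M = 132.3: Q = 1159.5511.
dQ/dM = 22.8 − 0.2364M = -8.47572.
η = (dQ/dM)·(M/Q) = -8.47572 × (132.3/1159.5511) = -0.967.
η < 0 ⇒ inferior good.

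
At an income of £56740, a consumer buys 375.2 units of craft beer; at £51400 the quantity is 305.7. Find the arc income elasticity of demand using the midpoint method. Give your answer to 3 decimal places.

ΔQ = 305.7 − 375.2 = -69.5; midpoint Q̄ = (375.2 + 305.7)/2 = 340.45.
ΔI = 51400 − 56740 = -5340; midpoint Ī = (56740 + 51400)/2 = 54070.
η = (ΔQ/Q̄) ÷ (ΔI/Ī) = (-69.5/340.45) ÷ (-5340/54070) = 2.067.

2.067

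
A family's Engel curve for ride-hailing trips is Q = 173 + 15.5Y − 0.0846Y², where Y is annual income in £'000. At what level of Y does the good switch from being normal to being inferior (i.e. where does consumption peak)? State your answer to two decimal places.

dQ/dY = 15.5 − 0.1692Y.
The good is inferior where dQ/dY < 0. Setting dQ/dY = 0 gives Y = 15.5 / 0.1692 = 91.61.

91.61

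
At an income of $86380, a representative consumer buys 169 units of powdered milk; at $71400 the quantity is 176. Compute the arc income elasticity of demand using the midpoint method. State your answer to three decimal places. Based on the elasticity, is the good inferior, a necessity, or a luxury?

ΔQ = 176 − 169 = 7; midpoint Q̄ = (169 + 176)/2 = 172.5.
ΔI = 71400 − 86380 = -14980; midpoint Ī = (86380 + 71400)/2 = 78890.
η = (ΔQ/Q̄) ÷ (ΔI/Ī) = (7/172.5) ÷ (-14980/78890) = -0.214.
η < 0 ⇒ inferior good.

-0.214 (inferior good)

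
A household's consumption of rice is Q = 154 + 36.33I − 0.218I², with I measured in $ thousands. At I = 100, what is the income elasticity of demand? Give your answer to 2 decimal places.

At I = 100: Q = 1607.0000.
dQ/dI = 36.33 − 0.436I = -7.27000.
η = (dQ/dI)·(I/Q) = -7.27000 × (100/1607.0000) = -0.45.

-0.45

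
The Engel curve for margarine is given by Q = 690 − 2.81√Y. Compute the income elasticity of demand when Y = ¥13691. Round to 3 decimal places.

-0.455

At Y = 13691: Q = 361.206.
dQ/dY = -2.81/(2√Y) = -0.0120077 at this income.
η = (dQ/dY)·(Y/Q) = -0.0120077 × (13691/361.206) = -0.455.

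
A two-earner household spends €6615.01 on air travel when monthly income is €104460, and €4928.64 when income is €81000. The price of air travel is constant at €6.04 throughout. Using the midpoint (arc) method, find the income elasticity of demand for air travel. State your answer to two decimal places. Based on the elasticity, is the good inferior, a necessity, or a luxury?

1.15 (luxury)

With a constant price, Q₁ = 6615.01/6.04 = 1095.200 and Q₂ = 4928.64/6.04 = 816.000 (equivalently, work directly with expenditure since P cancels).
Midpoint %ΔQ = (4928.64 − 6615.01)/5771.83 = -0.29217; midpoint %ΔI = (81000 − 104460)/92730 = -0.25299.
η = -0.29217 / -0.25299 = 1.15.
η > 1 ⇒ luxury.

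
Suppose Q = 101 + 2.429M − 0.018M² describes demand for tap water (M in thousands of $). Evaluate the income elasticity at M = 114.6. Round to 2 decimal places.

-1.36

At M = 114.6: Q = 142.9665.
dQ/dM = 2.429 − 0.036M = -1.69660.
η = (dQ/dM)·(M/Q) = -1.69660 × (114.6/142.9665) = -1.36.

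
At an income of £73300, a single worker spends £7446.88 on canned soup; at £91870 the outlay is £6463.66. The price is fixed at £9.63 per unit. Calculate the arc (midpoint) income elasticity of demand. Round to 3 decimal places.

With a constant price, Q₁ = 7446.88/9.63 = 773.300 and Q₂ = 6463.66/9.63 = 671.200 (equivalently, work directly with expenditure since P cancels).
Midpoint %ΔQ = (6463.66 − 7446.88)/6955.27 = -0.14136; midpoint %ΔI = (91870 − 73300)/82585 = 0.22486.
η = -0.14136 / 0.22486 = -0.629.

-0.629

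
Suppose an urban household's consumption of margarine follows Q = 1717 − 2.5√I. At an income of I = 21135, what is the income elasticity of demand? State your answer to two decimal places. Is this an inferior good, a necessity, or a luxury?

-0.13 (inferior good)

At I = 21135: Q = 1353.553.
dQ/dI = -2.5/(2√I) = -0.00859823 at this income.
η = (dQ/dI)·(I/Q) = -0.00859823 × (21135/1353.553) = -0.13.
Since η < 0, the good is an inferior good.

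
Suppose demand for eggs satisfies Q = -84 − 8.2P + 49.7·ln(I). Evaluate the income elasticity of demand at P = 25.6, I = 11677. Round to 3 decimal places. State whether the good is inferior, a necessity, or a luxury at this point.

0.290 (necessity)

At P = 25.6, I = 11677: Q = 171.539.
Holding P constant, ∂Q/∂I = 49.7/I = 0.00425623.
η_I = (∂Q/∂I)·(I/Q) = 0.00425623 × (11677/171.539) = 0.290.
Since 0 < η < 1, this is a necessity.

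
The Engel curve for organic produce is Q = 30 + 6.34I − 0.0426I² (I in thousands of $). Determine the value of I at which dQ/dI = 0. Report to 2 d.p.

74.41

dQ/dI = 6.34 − 0.0852I.
The good is inferior where dQ/dI < 0. Setting dQ/dI = 0 gives I = 6.34 / 0.0852 = 74.41.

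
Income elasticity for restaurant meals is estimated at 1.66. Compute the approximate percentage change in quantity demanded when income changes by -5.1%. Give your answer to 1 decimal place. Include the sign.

%ΔQ ≈ η × %ΔI = 1.66 × (-5.1%) = -8.5%.

-8.5%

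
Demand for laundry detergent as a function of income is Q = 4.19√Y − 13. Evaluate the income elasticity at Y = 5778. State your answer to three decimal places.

0.521

At Y = 5778: Q = 305.495.
dQ/dY = 4.19/(2√Y) = 0.027561 at this income.
η = (dQ/dY)·(Y/Q) = 0.027561 × (5778/305.495) = 0.521.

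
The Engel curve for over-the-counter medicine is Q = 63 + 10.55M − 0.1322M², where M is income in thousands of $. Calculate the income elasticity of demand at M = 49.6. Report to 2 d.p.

-0.49

At M = 49.6: Q = 261.0468.
dQ/dM = 10.55 − 0.2644M = -2.56424.
η = (dQ/dM)·(M/Q) = -2.56424 × (49.6/261.0468) = -0.49.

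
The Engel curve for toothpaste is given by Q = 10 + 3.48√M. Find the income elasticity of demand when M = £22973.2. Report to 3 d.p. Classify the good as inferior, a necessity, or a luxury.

At M = 22973.2: Q = 537.461.
dQ/dM = 3.48/(2√M) = 0.0114799 at this income.
η = (dQ/dM)·(M/Q) = 0.0114799 × (22973.2/537.461) = 0.491.
Since 0 < η < 1, the good is a necessity.

0.491 (necessity)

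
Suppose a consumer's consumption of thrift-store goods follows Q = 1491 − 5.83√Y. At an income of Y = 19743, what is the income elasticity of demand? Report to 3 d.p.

-0.610

At Y = 19743: Q = 671.828.
dQ/dY = -5.83/(2√Y) = -0.0207459 at this income.
η = (dQ/dY)·(Y/Q) = -0.0207459 × (19743/671.828) = -0.610.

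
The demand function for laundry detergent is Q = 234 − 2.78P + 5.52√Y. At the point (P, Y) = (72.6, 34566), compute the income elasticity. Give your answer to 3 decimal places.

At P = 72.6, Y = 34566: Q = 1058.447.
Holding P constant, ∂Q/∂Y = 5.52/(2√Y) = 0.0148451.
η_Y = (∂Q/∂Y)·(Y/Q) = 0.0148451 × (34566/1058.447) = 0.485.

0.485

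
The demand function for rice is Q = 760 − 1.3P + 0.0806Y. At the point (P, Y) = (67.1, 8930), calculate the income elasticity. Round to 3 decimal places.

At P = 67.1, Y = 8930: Q = 1392.528.
Holding P constant, ∂Q/∂Y = 0.0806.
η_Y = (∂Q/∂Y)·(Y/Q) = 0.0806 × (8930/1392.528) = 0.517.

0.517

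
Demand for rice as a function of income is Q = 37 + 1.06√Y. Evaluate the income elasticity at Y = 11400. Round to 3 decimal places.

At Y = 11400: Q = 150.177.
dQ/dY = 1.06/(2√Y) = 0.0049639 at this income.
η = (dQ/dY)·(Y/Q) = 0.0049639 × (11400/150.177) = 0.377.

0.377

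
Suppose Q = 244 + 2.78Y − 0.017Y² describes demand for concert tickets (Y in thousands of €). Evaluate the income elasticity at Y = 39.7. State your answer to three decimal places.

At Y = 39.7: Q = 327.5725.
dQ/dY = 2.78 − 0.034Y = 1.43020.
η = (dQ/dY)·(Y/Q) = 1.43020 × (39.7/327.5725) = 0.173.

0.173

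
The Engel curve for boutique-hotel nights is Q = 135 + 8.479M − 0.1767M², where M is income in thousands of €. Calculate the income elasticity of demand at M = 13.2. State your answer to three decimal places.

At M = 13.2: Q = 216.1346.
dQ/dM = 8.479 − 0.3534M = 3.81412.
η = (dQ/dM)·(M/Q) = 3.81412 × (13.2/216.1346) = 0.233.

0.233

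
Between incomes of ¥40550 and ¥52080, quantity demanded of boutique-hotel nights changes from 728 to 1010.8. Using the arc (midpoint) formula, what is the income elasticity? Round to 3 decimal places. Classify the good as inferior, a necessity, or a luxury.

ΔQ = 1010.8 − 728 = 282.8; midpoint Q̄ = (728 + 1010.8)/2 = 869.4.
ΔI = 52080 − 40550 = 11530; midpoint Ī = (40550 + 52080)/2 = 46315.
η = (ΔQ/Q̄) ÷ (ΔI/Ī) = (282.8/869.4) ÷ (11530/46315) = 1.307.
η > 1 ⇒ luxury.

1.307 (luxury)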